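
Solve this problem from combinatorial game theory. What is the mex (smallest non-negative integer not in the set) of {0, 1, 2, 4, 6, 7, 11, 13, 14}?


Set = {0, 1, 2, 4, 6, 7, 11, 13, 14}
0 is in the set.
1 is in the set.
2 is in the set.
3 is NOT in the set. This is the mex.
mex = 3

3


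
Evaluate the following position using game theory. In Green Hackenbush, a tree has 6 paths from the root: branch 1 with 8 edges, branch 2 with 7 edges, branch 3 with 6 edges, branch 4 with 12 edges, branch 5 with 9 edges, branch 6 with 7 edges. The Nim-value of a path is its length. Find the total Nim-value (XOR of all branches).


The tree has 6 branches from the ground vertex.
In Green Hackenbush, the Nim-value of a simple path of length k is k.
Branch 1: length 8, Nim-value = 8
Branch 2: length 7, Nim-value = 7
Branch 3: length 6, Nim-value = 6
Branch 4: length 12, Nim-value = 12
Branch 5: length 9, Nim-value = 9
Branch 6: length 7, Nim-value = 7
Total Nim-value = XOR of all branch values:
0 XOR 8 = 8
8 XOR 7 = 15
15 XOR 6 = 9
9 XOR 12 = 5
5 XOR 9 = 12
12 XOR 7 = 11
Nim-value of the tree = 11

11


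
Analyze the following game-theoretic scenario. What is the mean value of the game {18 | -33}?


Game = {18 | -33}, a switch {a | b} with numbers a > b.
Its thermograph has left wall a - t and right wall b + t, which meet at t = (a - b)/2, where both equal (a + b)/2. So the mast (mean value) is at (a + b)/2.
Mean = (18 + (-33))/2 = -15/2 = -15/2

-15/2


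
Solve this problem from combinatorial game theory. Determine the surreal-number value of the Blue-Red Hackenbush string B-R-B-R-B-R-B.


Edges (from ground): B-R-B-R-B-R-B
By Berlekamp's sign-expansion rule, a Blue-Red Hackenbush stalk has the value of the surreal number whose sign sequence is the edge sequence with B -> + and R -> -.
Sign sequence: +-+-+-+
Trace the sign expansion in the surreal number tree, starting from 0:
Edge 1: B (sign +) -> bounds (0, +inf), value = 1
Edge 2: R (sign -) -> bounds (0, 1), value = 1/2
Edge 3: B (sign +) -> bounds (1/2, 1), value = 3/4
Edge 4: R (sign -) -> bounds (1/2, 3/4), value = 5/8
Edge 5: B (sign +) -> bounds (5/8, 3/4), value = 11/16
Edge 6: R (sign -) -> bounds (5/8, 11/16), value = 21/32
Edge 7: B (sign +) -> bounds (21/32, 11/16), value = 43/64
Game value = 43/64

43/64


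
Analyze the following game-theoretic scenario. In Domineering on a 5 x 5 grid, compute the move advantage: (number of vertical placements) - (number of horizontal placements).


Board is 5 x 5 (rows x cols).
Left (vertical) placements: (rows-1) * cols = 4 * 5 = 20
Right (horizontal) placements: rows * (cols-1) = 5 * 4 = 20
Advantage = Left - Right = 20 - 20 = 0

0


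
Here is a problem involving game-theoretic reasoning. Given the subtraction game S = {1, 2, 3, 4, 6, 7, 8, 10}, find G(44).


The subtraction set is S = {1, 2, 3, 4, 6, 7, 8, 10}.
G(k) = mex{ G(k - s) : s in S, s <= k }. We compute iteratively: G(0) = 0.
G(1) = mex({0}) = 1
G(2) = mex({0, 1}) = 2
G(3) = mex({0, 1, 2}) = 3
G(4) = mex({0, 1, 2, 3}) = 4
G(5) = mex({1, 2, 3, 4}) = 0
G(6) = mex({0, 2, 3, 4}) = 1
G(7) = mex({0, 1, 3, 4}) = 2
G(8) = mex({0, 1, 2, 4}) = 3
G(9) = mex({0, 1, 2, 3}) = 4
G(10) = mex({0, 1, 2, 3, 4}) = 5
G(11) = mex({0, 1, 2, 3, 4, 5}) = 6
G(12) = mex({0, 1, 2, 3, 4, 5, 6}) = 7
G(13) = mex({0, 1, 2, 3, 4, 5, 6, 7}) = 8
G(14) = mex({1, 2, 3, 4, 5, 6, 7, 8}) = 0
G(15) = mex({0, 2, 3, 4, 6, 7, 8}) = 1
G(16) = mex({0, 1, 3, 4, 5, 7, 8}) = 2
G(17) = mex({0, 1, 2, 4, 5, 6, 8}) = 3
G(18) = mex({0, 1, 2, 3, 5, 6, 7}) = 4
G(19) = mex({1, 2, 3, 4, 6, 7, 8}) = 0
G(20) = mex({0, 2, 3, 4, 5, 7, 8}) = 1
G(21) = mex({0, 1, 3, 4, 6, 8}) = 2
G(22) = mex({0, 1, 2, 4, 7}) = 3
G(23) = mex({0, 1, 2, 3, 8}) = 4
Observe that G(14)..G(23) = 0, 1, 2, 3, 4, 0, 1, 2, 3, 4 repeats G(0)..G(9) = 0, 1, 2, 3, 4, 0, 1, 2, 3, 4.
For k >= max(S) = 10, G(k) is determined by the previous 10 values G(k-10)..G(k-1); a window of 10 consecutive values has recurred shifted by 14, so by induction G(k + 14) = G(k) for all k >= 0: the sequence is periodic from the start with period 14.
One period: G(0..13) = 0, 1, 2, 3, 4, 0, 1, 2, 3, 4, 5, 6, 7, 8.
44 mod 14 = 2, so G(44) = G(2) = 2.

2


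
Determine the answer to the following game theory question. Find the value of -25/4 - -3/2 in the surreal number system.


x = -25/4, y = -3/2
Converting to common denominator: 4
x = -25/4, y = -6/4
x - y = -25/4 - -3/2 = -19/4

-19/4


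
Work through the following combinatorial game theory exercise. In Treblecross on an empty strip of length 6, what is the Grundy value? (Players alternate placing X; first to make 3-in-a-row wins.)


Treblecross: place X on empty cells; 3-in-a-row wins.
Playing within two cells of an existing X lets the opponent win at once, so sensible play treats the cells i-2..i+2 around each X as dead. The player left with no safe cell loses, so this is a normal-play take-away game on strips of safe cells.
Placing X at cell i (0-indexed) of a strip of k safe cells leaves independent strips of sizes max(0, i-2) and max(0, k-i-3). Hence G(k) = mex{ G(max(0,i-2)) XOR G(max(0,k-i-3)) : 0 <= i < k }, with G(0) = 0.
G(1): splits (0,0):0^0=0 -> mex({0}) = 1
G(2): splits (0,0):0^0=0 -> mex({0}) = 1
G(3): splits (0,0):0^0=0 -> mex({0}) = 1
G(4): splits (0,1):0^1=1 (0,0):0^0=0 -> mex({0, 1}) = 2
G(5): splits (0,2):0^1=1 (0,1):0^1=1 (0,0):0^0=0 -> mex({0, 1}) = 2
G(6) = mex({1}) = 0
Therefore G(6) = 0.

0


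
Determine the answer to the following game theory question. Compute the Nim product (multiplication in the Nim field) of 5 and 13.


Nim multiplication is bilinear over XOR: (u XOR v) * w = (u*w) XOR (v*w).
So we split each operand into its bit components and XOR the pairwise Nim products.
5 = 1 + 4 (as XOR of powers of 2).
13 = 1 + 4 + 8 (as XOR of powers of 2).
Using the standard Nim-product table on single bits:
  2*2 = 3,   2*4 = 8,   2*8 = 12,
  4*4 = 6,   4*8 = 11,  8*8 = 13,
and  1*x = x (identity), k*l = l*k (commutative).
Pairwise Nim products:
  1 * 1 = 1
  1 * 4 = 4
  1 * 8 = 8
  4 * 1 = 4
  4 * 4 = 6
  4 * 8 = 11
XOR them: 1 XOR 4 XOR 8 XOR 4 XOR 6 XOR 11 = 4.
Result: 5 * 13 = 4 (in Nim).

4


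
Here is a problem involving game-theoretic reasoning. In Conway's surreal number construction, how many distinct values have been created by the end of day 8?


Day 0: {|} = 0 is born. Count = 1.
Day n: the number of surreal numbers born by day n is 2^(n+1) - 1.
By day 0: 2^1 - 1 = 1
By day 1: 2^2 - 1 = 3
By day 2: 2^3 - 1 = 7
By day 3: 2^4 - 1 = 15
By day 4: 2^5 - 1 = 31
By day 5: 2^6 - 1 = 63
By day 6: 2^7 - 1 = 127
By day 7: 2^8 - 1 = 255
By day 8: 2^9 - 1 = 511
By day 8: 511 surreal numbers.

511


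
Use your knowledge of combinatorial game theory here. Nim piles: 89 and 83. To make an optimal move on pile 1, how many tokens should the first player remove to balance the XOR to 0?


Piles: 89 and 83
Current XOR: 89 XOR 83 = 10 (non-zero, so this is an N-position).
To make the XOR zero, we need to find a move that balances the piles.
For pile 1 (size 89): target = 89 XOR 10 = 83
We reduce pile 1 from 89 to 83.
Tokens removed: 89 - 83 = 6
Verification: 83 XOR 83 = 0

6


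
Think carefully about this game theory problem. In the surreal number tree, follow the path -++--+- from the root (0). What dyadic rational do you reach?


Sign expansion: -++--+-
Rule: track bounds (lo, hi), initially (-inf, +inf). On '+', the current value becomes lo and we move to the simplest number in (value, hi): value + 1 if hi = +inf, otherwise the midpoint (value + hi)/2. On '-', the current value becomes hi and we move to value - 1 if lo = -inf, otherwise the midpoint (lo + value)/2.
Start at 0.
Step 1: sign = -, move left. Bounds: (-inf, 0). Value = -1
Step 2: sign = +, move right. Bounds: (-1, 0). Value = -1/2
Step 3: sign = +, move right. Bounds: (-1/2, 0). Value = -1/4
Step 4: sign = -, move left. Bounds: (-1/2, -1/4). Value = -3/8
Step 5: sign = -, move left. Bounds: (-1/2, -3/8). Value = -7/16
Step 6: sign = +, move right. Bounds: (-7/16, -3/8). Value = -13/32
Step 7: sign = -, move left. Bounds: (-7/16, -13/32). Value = -27/64
The surreal number with sign expansion -++--+- is -27/64.

-27/64


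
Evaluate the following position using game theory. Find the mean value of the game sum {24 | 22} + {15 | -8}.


G1 = {24 | 22}, G2 = {15 | -8}
Each is a switch {a | b} with numbers a > b; its mean value is (a + b)/2, and mean value is additive over game sums: m(G1 + G2) = m(G1) + m(G2).
Mean of G1 = (24 + (22))/2 = 46/2 = 23
Mean of G2 = (15 + (-8))/2 = 7/2 = 7/2
Mean of G1 + G2 = 23 + 7/2 = 53/2

53/2


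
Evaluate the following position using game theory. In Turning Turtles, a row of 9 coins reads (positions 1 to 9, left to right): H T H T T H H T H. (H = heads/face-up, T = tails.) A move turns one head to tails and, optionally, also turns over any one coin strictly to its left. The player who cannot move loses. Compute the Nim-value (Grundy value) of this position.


Coins: H T H T T H H T H
Key fact: a single head at position k behaves exactly like a Nim heap of size k (turning it to T and optionally flipping a coin at j < k corresponds to moving the heap from k to j, or to 0), and heads combine as a disjunctive sum (two heads at the same place would cancel, matching j XOR j = 0). So the Nim-value is the XOR of the 1-indexed positions of the heads.
Face-up positions (1-indexed): [1, 3, 6, 7, 9]
XOR 0 with 1: 0 XOR 1 = 1
XOR 1 with 3: 1 XOR 3 = 2
XOR 2 with 6: 2 XOR 6 = 4
XOR 4 with 7: 4 XOR 7 = 3
XOR 3 with 9: 3 XOR 9 = 10
Nim-value = 10

10


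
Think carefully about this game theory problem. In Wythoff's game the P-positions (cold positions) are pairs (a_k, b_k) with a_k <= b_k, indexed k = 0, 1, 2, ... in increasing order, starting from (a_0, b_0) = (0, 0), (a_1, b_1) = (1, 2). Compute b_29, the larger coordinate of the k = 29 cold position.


By Wythoff's theorem, a_k = floor(k * phi) and b_k = floor(k * phi^2) = a_k + k, where phi = (1 + sqrt(5))/2 is the golden ratio.
phi = (1 + sqrt(5))/2 = 1.618034
phi^2 = phi + 1 = 2.618034
k = 29
k * phi^2 = 29 * 2.618034 = 75.922986
b_29 = floor(k * phi^2) = 75 (check: a_29 + k = 46 + 29 = 75)

75


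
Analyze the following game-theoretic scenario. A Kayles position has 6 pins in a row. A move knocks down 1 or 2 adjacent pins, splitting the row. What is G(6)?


Kayles: a move removes 1 or 2 adjacent pins from a contiguous row.
Removing pins from a row of k leaves two independent rows (a, b) with a + b = k - 1 (one pin) or a + b = k - 2 (two pins); an end removal gives a = 0.
By Sprague-Grundy, G(k) = mex{ G(a) XOR G(b) } over all these splits. G(0) = 0.
G(1): splits (0,0):0^0=0 -> mex({0}) = 1
G(2): splits (0,1):0^1=1 (0,0):0^0=0 -> mex({0, 1}) = 2
G(3): splits (0,2):0^2=2 (1,1):1^1=0 (0,1):0^1=1 -> mex({0, 1, 2}) = 3
G(4): splits (0,3):0^3=3 (1,2):1^2=3 (0,2):0^2=2 (1,1):1^1=0 -> mex({0, 2, 3}) = 1
G(5): splits (0,4):0^1=1 (1,3):1^3=2 (2,2):2^2=0 (0,3):0^3=3 (1,2):1^2=3 -> mex({0, 1, 2, 3}) = 4
G(6) = mex({0, 1, 2, 4}) = 3
Therefore G(6) = 3.

3


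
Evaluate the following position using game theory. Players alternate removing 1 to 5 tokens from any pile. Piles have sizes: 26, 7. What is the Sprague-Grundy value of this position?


Subtraction set: {1, 2, 3, 4, 5}
For this subtraction set, G(n) = n mod 6 (period = max + 1 = 6).
Pile 1 (size 26): G(26) = 26 mod 6 = 2
Pile 2 (size 7): G(7) = 7 mod 6 = 1
Total Grundy value = XOR of all: 2 XOR 1 = 3

3


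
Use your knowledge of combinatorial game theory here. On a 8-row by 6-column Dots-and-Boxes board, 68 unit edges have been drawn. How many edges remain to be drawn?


Grid: 8 x 6 boxes, i.e. 9 rows and 7 columns of dots.
Horizontal edges: (rows + 1) * cols = 9 * 6 = 54
Vertical edges: rows * (cols + 1) = 8 * 7 = 56
Total edges: 54 + 56 = 110
Edges drawn: 68
Remaining: 110 - 68 = 42

42


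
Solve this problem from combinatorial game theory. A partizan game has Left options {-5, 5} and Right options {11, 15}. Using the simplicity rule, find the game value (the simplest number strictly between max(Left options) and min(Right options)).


Left options: {-5, 5}, max = 5
Right options: {11, 15}, min = 11
All options are numbers and max(Left) < min(Right), so by the simplicity theorem the value is the simplest (earliest-born) number strictly between 5 and 11.
Integers 6 through 10 all lie strictly between 5 and 11.
Among integers, the simplest (lowest birthday = smallest |n|; 0 is born on day 0, +-n on day n) is 6.
No non-integer in the interval can be simpler: if x is a non-integer in the interval, then floor(x) or ceil(x) also lies in the interval (the interval contains an integer), and both are proper prefixes of x's sign expansion, i.e. born earlier. So the game value is 6.
Game value = 6

6


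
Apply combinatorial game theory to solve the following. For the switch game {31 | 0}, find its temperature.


The game is {31 | 0}, a switch {a | b} with numbers a > b.
Cooling {a | b} by t gives {a - t | b + t}, which stops being hot when a - t = b + t, i.e. at t = (a - b)/2. So the temperature of a switch is (a - b)/2.
Temperature = (Left option - Right option) / 2
= (31 - (0)) / 2
= 31 / 2
= 31/2

31/2


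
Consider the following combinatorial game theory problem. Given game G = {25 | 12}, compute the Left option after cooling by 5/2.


Original game: {25 | 12} (a switch {a | b} with a > b).
Cooling by t (for t below the temperature (a - b)/2 = 13/2) taxes each move by t: {a | b} cooled by t is {a - t | b + t}.
Cooling amount: t = 5/2
Cooled Left option: 25 - 5/2 = 45/2
Cooled Right option: 12 + 5/2 = 29/2
Cooled game: {45/2 | 29/2}
Left option = 45/2

45/2


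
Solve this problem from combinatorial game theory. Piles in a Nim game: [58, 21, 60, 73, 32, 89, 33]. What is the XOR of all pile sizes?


We need the XOR (exclusive or) of all pile sizes.
After XOR-ing pile 1 (size 58): 0 XOR 58 = 58
After XOR-ing pile 2 (size 21): 58 XOR 21 = 47
After XOR-ing pile 3 (size 60): 47 XOR 60 = 19
After XOR-ing pile 4 (size 73): 19 XOR 73 = 90
After XOR-ing pile 5 (size 32): 90 XOR 32 = 122
After XOR-ing pile 6 (size 89): 122 XOR 89 = 35
After XOR-ing pile 7 (size 33): 35 XOR 33 = 2
The Nim-value of this position is 2.

2


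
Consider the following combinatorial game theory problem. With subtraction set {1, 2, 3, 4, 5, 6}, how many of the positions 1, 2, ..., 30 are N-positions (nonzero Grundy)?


Subtraction set S = {1, 2, 3, 4, 5, 6}, so G(n) = n mod 7.
G(n) = 0 when n is a multiple of 7.
Multiples of 7 in [1, 30]: 4
N-positions (nonzero Grundy) = 30 - 4 = 26

26


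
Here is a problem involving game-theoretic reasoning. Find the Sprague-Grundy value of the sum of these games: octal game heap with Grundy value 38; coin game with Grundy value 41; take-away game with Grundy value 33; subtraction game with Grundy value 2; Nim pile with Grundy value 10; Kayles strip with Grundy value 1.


By the Sprague-Grundy theorem, the Grundy value of a sum of games is the XOR of individual Grundy values.
octal game heap: Grundy value = 38. Running XOR: 0 XOR 38 = 38
coin game: Grundy value = 41. Running XOR: 38 XOR 41 = 15
take-away game: Grundy value = 33. Running XOR: 15 XOR 33 = 46
subtraction game: Grundy value = 2. Running XOR: 46 XOR 2 = 44
Nim pile: Grundy value = 10. Running XOR: 44 XOR 10 = 38
Kayles strip: Grundy value = 1. Running XOR: 38 XOR 1 = 39
The combined Grundy value is 39.

39


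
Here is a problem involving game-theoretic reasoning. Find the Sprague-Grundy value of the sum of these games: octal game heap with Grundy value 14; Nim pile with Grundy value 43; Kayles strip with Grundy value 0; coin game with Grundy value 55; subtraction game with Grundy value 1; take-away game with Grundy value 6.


By the Sprague-Grundy theorem, the Grundy value of a sum of games is the XOR of individual Grundy values.
octal game heap: Grundy value = 14. Running XOR: 0 XOR 14 = 14
Nim pile: Grundy value = 43. Running XOR: 14 XOR 43 = 37
Kayles strip: Grundy value = 0. Running XOR: 37 XOR 0 = 37
coin game: Grundy value = 55. Running XOR: 37 XOR 55 = 18
subtraction game: Grundy value = 1. Running XOR: 18 XOR 1 = 19
take-away game: Grundy value = 6. Running XOR: 19 XOR 6 = 21
The combined Grundy value is 21.

21


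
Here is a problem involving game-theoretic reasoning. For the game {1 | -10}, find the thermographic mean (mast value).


Game = {1 | -10}, a switch {a | b} with numbers a > b.
Its thermograph has left wall a - t and right wall b + t, which meet at t = (a - b)/2, where both equal (a + b)/2. So the mast (mean value) is at (a + b)/2.
Mean = (1 + (-10))/2 = -9/2 = -9/2

-9/2


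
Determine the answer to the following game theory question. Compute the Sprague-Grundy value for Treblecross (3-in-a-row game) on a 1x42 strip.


Treblecross: place X on empty cells; 3-in-a-row wins.
Playing within two cells of an existing X lets the opponent win at once, so sensible play treats the cells i-2..i+2 around each X as dead. The player left with no safe cell loses, so this is a normal-play take-away game on strips of safe cells.
Placing X at cell i (0-indexed) of a strip of k safe cells leaves independent strips of sizes max(0, i-2) and max(0, k-i-3). Hence G(k) = mex{ G(max(0,i-2)) XOR G(max(0,k-i-3)) : 0 <= i < k }, with G(0) = 0.
G(1): splits (0,0):0^0=0 -> mex({0}) = 1
G(2): splits (0,0):0^0=0 -> mex({0}) = 1
G(3): splits (0,0):0^0=0 -> mex({0}) = 1
G(4): splits (0,1):0^1=1 (0,0):0^0=0 -> mex({0, 1}) = 2
G(5): splits (0,2):0^1=1 (0,1):0^1=1 (0,0):0^0=0 -> mex({0, 1}) = 2
G(6) = mex({1}) = 0
G(7) = mex({0, 1, 2}) = 3
G(8) = mex({0, 1, 2}) = 3
G(9) = mex({0, 2}) = 1
G(10) = mex({0, 2, 3}) = 1
G(11) = mex({0, 3}) = 1
G(12) = mex({1, 3}) = 0
G(13) = mex({0, 1, 2, 3}) = 4
G(14) = mex({0, 1, 2}) = 3
G(15) = mex({0, 1, 2}) = 3
G(16) = mex({0, 1, 2, 4}) = 3
G(17) = mex({0, 1, 3, 4}) = 2
G(18) = mex({0, 1, 3, 4}) = 2
G(19) = mex({0, 1, 3, 5}) = 2
G(20) = mex({0, 1, 2, 3, 5}) = 4
G(21) = mex({0, 1, 2, 3, 5}) = 4
G(22) = mex({1, 2, 6}) = 0
G(23) = mex({0, 1, 2, 3, 4, 6}) = 5
G(24) = mex({0, 1, 2, 3, 4}) = 5
G(25) = mex({0, 1, 3, 4, 7}) = 2
G(26) = mex({0, 1, 3, 4, 5, 7}) = 2
G(27) = mex({0, 1, 3, 5}) = 2
G(28) = mex({0, 1, 2, 5}) = 3
G(29) = mex({0, 1, 2, 4, 5, 6}) = 3
G(30) = mex({1, 2, 4, 6}) = 0
G(31) = mex({0, 1, 2, 3, 4, 6}) = 5
G(32) = mex({1, 2, 3, 4, 7}) = 0
G(33) = mex({0, 3, 7}) = 1
G(34) = mex({0, 2, 3, 5, 7}) = 1
G(35) = mex({0, 2, 3, 5, 6}) = 1
G(36) = mex({0, 1, 2, 5, 6}) = 3
G(37) = mex({0, 1, 2, 4, 5, 6}) = 3
G(38) = mex({0, 1, 2, 4}) = 3
G(39) = mex({0, 1, 2, 3, 4, 7}) = 5
G(40) = mex({0, 1, 2, 3, 4, 5, 7}) = 6
G(41) = mex({0, 1, 2, 3, 5, 7}) = 4
G(42) = mex({0, 1, 2, 3, 5, 6, 7}) = 4
Therefore G(42) = 4.

4


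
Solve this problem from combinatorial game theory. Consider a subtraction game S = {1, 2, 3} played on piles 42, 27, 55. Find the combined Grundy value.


Subtraction set: {1, 2, 3}
For this subtraction set, G(n) = n mod 4 (period = max + 1 = 4).
Pile 1 (size 42): G(42) = 42 mod 4 = 2
Pile 2 (size 27): G(27) = 27 mod 4 = 3
Pile 3 (size 55): G(55) = 55 mod 4 = 3
Total Grundy value = XOR of all: 2 XOR 3 XOR 3 = 2

2


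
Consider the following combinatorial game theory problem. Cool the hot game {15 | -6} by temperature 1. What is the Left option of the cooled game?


Original game: {15 | -6} (a switch {a | b} with a > b).
Cooling by t (for t below the temperature (a - b)/2 = 21/2) taxes each move by t: {a | b} cooled by t is {a - t | b + t}.
Cooling amount: t = 1
Cooled Left option: 15 - 1 = 14
Cooled Right option: -6 + 1 = -5
Cooled game: {14 | -5}
Left option = 14

14


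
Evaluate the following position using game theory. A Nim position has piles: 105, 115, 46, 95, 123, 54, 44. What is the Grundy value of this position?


We need the XOR (exclusive or) of all pile sizes.
After XOR-ing pile 1 (size 105): 0 XOR 105 = 105
After XOR-ing pile 2 (size 115): 105 XOR 115 = 26
After XOR-ing pile 3 (size 46): 26 XOR 46 = 52
After XOR-ing pile 4 (size 95): 52 XOR 95 = 107
After XOR-ing pile 5 (size 123): 107 XOR 123 = 16
After XOR-ing pile 6 (size 54): 16 XOR 54 = 38
After XOR-ing pile 7 (size 44): 38 XOR 44 = 10
The Nim-value of this position is 10.

10


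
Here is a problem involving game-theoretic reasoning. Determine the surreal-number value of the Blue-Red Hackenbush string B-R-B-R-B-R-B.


Edges (from ground): B-R-B-R-B-R-B
By Berlekamp's sign-expansion rule, a Blue-Red Hackenbush stalk has the value of the surreal number whose sign sequence is the edge sequence with B -> + and R -> -.
Sign sequence: +-+-+-+
Trace the sign expansion in the surreal number tree, starting from 0:
Edge 1: B (sign +) -> bounds (0, +inf), value = 1
Edge 2: R (sign -) -> bounds (0, 1), value = 1/2
Edge 3: B (sign +) -> bounds (1/2, 1), value = 3/4
Edge 4: R (sign -) -> bounds (1/2, 3/4), value = 5/8
Edge 5: B (sign +) -> bounds (5/8, 3/4), value = 11/16
Edge 6: R (sign -) -> bounds (5/8, 11/16), value = 21/32
Edge 7: B (sign +) -> bounds (21/32, 11/16), value = 43/64
Game value = 43/64

43/64


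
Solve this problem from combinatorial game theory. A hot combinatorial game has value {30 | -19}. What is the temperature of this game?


The game is {30 | -19}, a switch {a | b} with numbers a > b.
Cooling {a | b} by t gives {a - t | b + t}, which stops being hot when a - t = b + t, i.e. at t = (a - b)/2. So the temperature of a switch is (a - b)/2.
Temperature = (Left option - Right option) / 2
= (30 - (-19)) / 2
= 49 / 2
= 49/2

49/2


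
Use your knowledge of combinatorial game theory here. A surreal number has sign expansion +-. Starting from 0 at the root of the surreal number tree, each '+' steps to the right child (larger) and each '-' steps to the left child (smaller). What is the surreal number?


Sign expansion: +-
Rule: track bounds (lo, hi), initially (-inf, +inf). On '+', the current value becomes lo and we move to the simplest number in (value, hi): value + 1 if hi = +inf, otherwise the midpoint (value + hi)/2. On '-', the current value becomes hi and we move to value - 1 if lo = -inf, otherwise the midpoint (lo + value)/2.
Start at 0.
Step 1: sign = +, move right. Bounds: (0, +inf). Value = 1
Step 2: sign = -, move left. Bounds: (0, 1). Value = 1/2
The surreal number with sign expansion +- is 1/2.

1/2


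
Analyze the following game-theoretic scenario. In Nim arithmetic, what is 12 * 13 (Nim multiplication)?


Nim multiplication is bilinear over XOR: (u XOR v) * w = (u*w) XOR (v*w).
So we split each operand into its bit components and XOR the pairwise Nim products.
12 = 4 + 8 (as XOR of powers of 2).
13 = 1 + 4 + 8 (as XOR of powers of 2).
Using the standard Nim-product table on single bits:
  2*2 = 3,   2*4 = 8,   2*8 = 12,
  4*4 = 6,   4*8 = 11,  8*8 = 13,
and  1*x = x (identity), k*l = l*k (commutative).
Pairwise Nim products:
  4 * 1 = 4
  4 * 4 = 6
  4 * 8 = 11
  8 * 1 = 8
  8 * 4 = 11
  8 * 8 = 13
XOR them: 4 XOR 6 XOR 11 XOR 8 XOR 11 XOR 13 = 7.
Result: 12 * 13 = 7 (in Nim).

7


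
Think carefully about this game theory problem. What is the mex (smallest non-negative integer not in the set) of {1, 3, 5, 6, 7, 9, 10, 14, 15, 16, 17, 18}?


Set = {1, 3, 5, 6, 7, 9, 10, 14, 15, 16, 17, 18}
0 is NOT in the set. This is the mex.
mex = 0

0


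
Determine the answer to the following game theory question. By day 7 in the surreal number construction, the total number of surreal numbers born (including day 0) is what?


Day 0: {|} = 0 is born. Count = 1.
Day n: the number of surreal numbers born by day n is 2^(n+1) - 1.
By day 0: 2^1 - 1 = 1
By day 1: 2^2 - 1 = 3
By day 2: 2^3 - 1 = 7
By day 3: 2^4 - 1 = 15
By day 4: 2^5 - 1 = 31
By day 5: 2^6 - 1 = 63
By day 6: 2^7 - 1 = 127
By day 7: 2^8 - 1 = 255
By day 7: 255 surreal numbers.

255


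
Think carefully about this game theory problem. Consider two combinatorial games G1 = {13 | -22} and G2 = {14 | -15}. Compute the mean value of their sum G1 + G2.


G1 = {13 | -22}, G2 = {14 | -15}
Each is a switch {a | b} with numbers a > b; its mean value is (a + b)/2, and mean value is additive over game sums: m(G1 + G2) = m(G1) + m(G2).
Mean of G1 = (13 + (-22))/2 = -9/2 = -9/2
Mean of G2 = (14 + (-15))/2 = -1/2 = -1/2
Mean of G1 + G2 = -9/2 + -1/2 = -5

-5


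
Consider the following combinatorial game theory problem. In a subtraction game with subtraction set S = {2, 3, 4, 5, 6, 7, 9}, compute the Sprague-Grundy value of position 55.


The subtraction set is S = {2, 3, 4, 5, 6, 7, 9}.
G(k) = mex{ G(k - s) : s in S, s <= k }. We compute iteratively: G(0) = 0.
G(1) = mex({}) = 0
G(2) = mex({0}) = 1
G(3) = mex({0}) = 1
G(4) = mex({0, 1}) = 2
G(5) = mex({0, 1}) = 2
G(6) = mex({0, 1, 2}) = 3
G(7) = mex({0, 1, 2}) = 3
G(8) = mex({0, 1, 2, 3}) = 4
G(9) = mex({0, 1, 2, 3}) = 4
G(10) = mex({0, 1, 2, 3, 4}) = 5
G(11) = mex({1, 2, 3, 4}) = 0
G(12) = mex({1, 2, 3, 4, 5}) = 0
G(13) = mex({0, 2, 3, 4, 5}) = 1
G(14) = mex({0, 2, 3, 4, 5}) = 1
G(15) = mex({0, 1, 3, 4, 5}) = 2
G(16) = mex({0, 1, 3, 4, 5}) = 2
G(17) = mex({0, 1, 2, 4, 5}) = 3
G(18) = mex({0, 1, 2, 4}) = 3
G(19) = mex({0, 1, 2, 3, 5}) = 4
Observe that G(11)..G(19) = 0, 0, 1, 1, 2, 2, 3, 3, 4 repeats G(0)..G(8) = 0, 0, 1, 1, 2, 2, 3, 3, 4.
For k >= max(S) = 9, G(k) is determined by the previous 9 values G(k-9)..G(k-1); a window of 9 consecutive values has recurred shifted by 11, so by induction G(k + 11) = G(k) for all k >= 0: the sequence is periodic from the start with period 11.
One period: G(0..10) = 0, 0, 1, 1, 2, 2, 3, 3, 4, 4, 5.
55 mod 11 = 0, so G(55) = G(0) = 0.

0


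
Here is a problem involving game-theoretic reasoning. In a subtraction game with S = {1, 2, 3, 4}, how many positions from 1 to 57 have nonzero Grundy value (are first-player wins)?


Subtraction set S = {1, 2, 3, 4}, so G(n) = n mod 5.
G(n) = 0 when n is a multiple of 5.
Multiples of 5 in [1, 57]: 11
N-positions (nonzero Grundy) = 57 - 11 = 46

46


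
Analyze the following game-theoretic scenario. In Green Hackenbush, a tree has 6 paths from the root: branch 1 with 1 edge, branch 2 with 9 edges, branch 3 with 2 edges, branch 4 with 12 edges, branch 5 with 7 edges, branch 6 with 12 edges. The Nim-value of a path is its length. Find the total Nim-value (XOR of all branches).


The tree has 6 branches from the ground vertex.
In Green Hackenbush, the Nim-value of a simple path of length k is k.
Branch 1: length 1, Nim-value = 1
Branch 2: length 9, Nim-value = 9
Branch 3: length 2, Nim-value = 2
Branch 4: length 12, Nim-value = 12
Branch 5: length 7, Nim-value = 7
Branch 6: length 12, Nim-value = 12
Total Nim-value = XOR of all branch values:
0 XOR 1 = 1
1 XOR 9 = 8
8 XOR 2 = 10
10 XOR 12 = 6
6 XOR 7 = 1
1 XOR 12 = 13
Nim-value of the tree = 13

13


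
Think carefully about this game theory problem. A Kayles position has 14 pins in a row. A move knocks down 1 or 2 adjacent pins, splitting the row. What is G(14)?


Kayles: a move removes 1 or 2 adjacent pins from a contiguous row.
Removing pins from a row of k leaves two independent rows (a, b) with a + b = k - 1 (one pin) or a + b = k - 2 (two pins); an end removal gives a = 0.
By Sprague-Grundy, G(k) = mex{ G(a) XOR G(b) } over all these splits. G(0) = 0.
G(1): splits (0,0):0^0=0 -> mex({0}) = 1
G(2): splits (0,1):0^1=1 (0,0):0^0=0 -> mex({0, 1}) = 2
G(3): splits (0,2):0^2=2 (1,1):1^1=0 (0,1):0^1=1 -> mex({0, 1, 2}) = 3
G(4): splits (0,3):0^3=3 (1,2):1^2=3 (0,2):0^2=2 (1,1):1^1=0 -> mex({0, 2, 3}) = 1
G(5): splits (0,4):0^1=1 (1,3):1^3=2 (2,2):2^2=0 (0,3):0^3=3 (1,2):1^2=3 -> mex({0, 1, 2, 3}) = 4
G(6) = mex({0, 1, 2, 4}) = 3
G(7) = mex({0, 1, 3, 4, 5}) = 2
G(8) = mex({0, 2, 3, 5, 6}) = 1
G(9) = mex({0, 1, 2, 3, 6, 7}) = 4
G(10) = mex({0, 1, 3, 4, 5, 7}) = 2
G(11) = mex({0, 1, 2, 3, 4, 5}) = 6
G(12) = mex({0, 1, 2, 3, 5, 6, 7}) = 4
G(13) = mex({0, 2, 3, 4, 6, 7}) = 1
G(14) = mex({0, 1, 4, 5, 6, 7}) = 2
Therefore G(14) = 2.

2


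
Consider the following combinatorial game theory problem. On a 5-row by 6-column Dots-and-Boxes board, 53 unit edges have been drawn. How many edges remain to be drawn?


Grid: 5 x 6 boxes, i.e. 6 rows and 7 columns of dots.
Horizontal edges: (rows + 1) * cols = 6 * 6 = 36
Vertical edges: rows * (cols + 1) = 5 * 7 = 35
Total edges: 36 + 35 = 71
Edges drawn: 53
Remaining: 71 - 53 = 18

18


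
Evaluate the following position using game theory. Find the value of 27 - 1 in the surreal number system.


x = 27, y = 1
x - y = 27 - 1 = 26

26


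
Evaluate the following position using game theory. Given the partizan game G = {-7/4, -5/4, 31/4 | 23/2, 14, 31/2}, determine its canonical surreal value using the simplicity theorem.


Left options: {-7/4, -5/4, 31/4}, max = 31/4
Right options: {23/2, 14, 31/2}, min = 23/2
All options are numbers and max(Left) < min(Right), so by the simplicity theorem the value is the simplest (earliest-born) number strictly between 31/4 and 23/2.
Integers 8 through 11 all lie strictly between 31/4 and 23/2.
Among integers, the simplest (lowest birthday = smallest |n|; 0 is born on day 0, +-n on day n) is 8.
No non-integer in the interval can be simpler: if x is a non-integer in the interval, then floor(x) or ceil(x) also lies in the interval (the interval contains an integer), and both are proper prefixes of x's sign expansion, i.e. born earlier. So the game value is 8.
Game value = 8

8


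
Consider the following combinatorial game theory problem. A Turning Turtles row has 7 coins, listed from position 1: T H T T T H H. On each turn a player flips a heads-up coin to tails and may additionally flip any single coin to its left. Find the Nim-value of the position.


Coins: T H T T T H H
Key fact: a single head at position k behaves exactly like a Nim heap of size k (turning it to T and optionally flipping a coin at j < k corresponds to moving the heap from k to j, or to 0), and heads combine as a disjunctive sum (two heads at the same place would cancel, matching j XOR j = 0). So the Nim-value is the XOR of the 1-indexed positions of the heads.
Face-up positions (1-indexed): [2, 6, 7]
XOR 0 with 2: 0 XOR 2 = 2
XOR 2 with 6: 2 XOR 6 = 4
XOR 4 with 7: 4 XOR 7 = 3
Nim-value = 3

3


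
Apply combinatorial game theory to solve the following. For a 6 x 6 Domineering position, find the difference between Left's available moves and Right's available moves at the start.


Board is 6 x 6 (rows x cols).
Left (vertical) placements: (rows-1) * cols = 5 * 6 = 30
Right (horizontal) placements: rows * (cols-1) = 6 * 5 = 30
Advantage = Left - Right = 30 - 30 = 0

0


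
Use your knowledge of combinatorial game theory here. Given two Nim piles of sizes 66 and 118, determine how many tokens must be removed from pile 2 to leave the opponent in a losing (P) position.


Piles: 66 and 118
Current XOR: 66 XOR 118 = 52 (non-zero, so this is an N-position).
To make the XOR zero, we need to find a move that balances the piles.
For pile 2 (size 118): target = 118 XOR 52 = 66
We reduce pile 2 from 118 to 66.
Tokens removed: 118 - 66 = 52
Verification: 66 XOR 66 = 0

52


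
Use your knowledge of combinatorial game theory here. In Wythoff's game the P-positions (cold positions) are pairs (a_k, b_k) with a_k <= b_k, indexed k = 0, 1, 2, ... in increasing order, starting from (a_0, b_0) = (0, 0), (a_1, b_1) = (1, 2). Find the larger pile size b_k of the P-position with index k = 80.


By Wythoff's theorem, a_k = floor(k * phi) and b_k = floor(k * phi^2) = a_k + k, where phi = (1 + sqrt(5))/2 is the golden ratio.
phi = (1 + sqrt(5))/2 = 1.618034
phi^2 = phi + 1 = 2.618034
k = 80
k * phi^2 = 80 * 2.618034 = 209.442719
b_80 = floor(k * phi^2) = 209 (check: a_80 + k = 129 + 80 = 209)

209


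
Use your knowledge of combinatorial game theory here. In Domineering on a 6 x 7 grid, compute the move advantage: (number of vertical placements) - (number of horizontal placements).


Board is 6 x 7 (rows x cols).
Left (vertical) placements: (rows-1) * cols = 5 * 7 = 35
Right (horizontal) placements: rows * (cols-1) = 6 * 6 = 36
Advantage = Left - Right = 35 - 36 = -1

-1


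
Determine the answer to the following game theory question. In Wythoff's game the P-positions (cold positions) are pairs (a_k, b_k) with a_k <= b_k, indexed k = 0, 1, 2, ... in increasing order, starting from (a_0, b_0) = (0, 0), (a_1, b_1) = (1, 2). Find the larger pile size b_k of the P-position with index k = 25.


By Wythoff's theorem, a_k = floor(k * phi) and b_k = floor(k * phi^2) = a_k + k, where phi = (1 + sqrt(5))/2 is the golden ratio.
phi = (1 + sqrt(5))/2 = 1.618034
phi^2 = phi + 1 = 2.618034
k = 25
k * phi^2 = 25 * 2.618034 = 65.450850
b_25 = floor(k * phi^2) = 65 (check: a_25 + k = 40 + 25 = 65)

65


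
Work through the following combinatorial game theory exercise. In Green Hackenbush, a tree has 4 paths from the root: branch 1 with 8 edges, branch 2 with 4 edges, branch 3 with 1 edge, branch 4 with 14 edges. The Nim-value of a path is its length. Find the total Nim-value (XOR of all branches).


The tree has 4 branches from the ground vertex.
In Green Hackenbush, the Nim-value of a simple path of length k is k.
Branch 1: length 8, Nim-value = 8
Branch 2: length 4, Nim-value = 4
Branch 3: length 1, Nim-value = 1
Branch 4: length 14, Nim-value = 14
Total Nim-value = XOR of all branch values:
0 XOR 8 = 8
8 XOR 4 = 12
12 XOR 1 = 13
13 XOR 14 = 3
Nim-value of the tree = 3

3


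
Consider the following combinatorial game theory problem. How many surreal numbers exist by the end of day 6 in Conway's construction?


Day 0: {|} = 0 is born. Count = 1.
Day n: the number of surreal numbers born by day n is 2^(n+1) - 1.
By day 0: 2^1 - 1 = 1
By day 1: 2^2 - 1 = 3
By day 2: 2^3 - 1 = 7
By day 3: 2^4 - 1 = 15
By day 4: 2^5 - 1 = 31
By day 5: 2^6 - 1 = 63
By day 6: 2^7 - 1 = 127
By day 6: 127 surreal numbers.

127


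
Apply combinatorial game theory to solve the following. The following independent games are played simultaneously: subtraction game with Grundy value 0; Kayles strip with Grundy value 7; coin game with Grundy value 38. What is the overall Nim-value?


By the Sprague-Grundy theorem, the Grundy value of a sum of games is the XOR of individual Grundy values.
subtraction game: Grundy value = 0. Running XOR: 0 XOR 0 = 0
Kayles strip: Grundy value = 7. Running XOR: 0 XOR 7 = 7
coin game: Grundy value = 38. Running XOR: 7 XOR 38 = 33
The combined Grundy value is 33.

33


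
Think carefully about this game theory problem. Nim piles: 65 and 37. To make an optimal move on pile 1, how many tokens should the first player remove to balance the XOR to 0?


Piles: 65 and 37
Current XOR: 65 XOR 37 = 100 (non-zero, so this is an N-position).
To make the XOR zero, we need to find a move that balances the piles.
For pile 1 (size 65): target = 65 XOR 100 = 37
We reduce pile 1 from 65 to 37.
Tokens removed: 65 - 37 = 28
Verification: 37 XOR 37 = 0

28


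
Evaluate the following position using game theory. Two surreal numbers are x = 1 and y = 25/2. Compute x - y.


x = 1, y = 25/2
Converting to common denominator: 2
x = 2/2, y = 25/2
x - y = 1 - 25/2 = -23/2

-23/2


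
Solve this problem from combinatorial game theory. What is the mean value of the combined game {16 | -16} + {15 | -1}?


G1 = {16 | -16}, G2 = {15 | -1}
Each is a switch {a | b} with numbers a > b; its mean value is (a + b)/2, and mean value is additive over game sums: m(G1 + G2) = m(G1) + m(G2).
Mean of G1 = (16 + (-16))/2 = 0/2 = 0
Mean of G2 = (15 + (-1))/2 = 14/2 = 7
Mean of G1 + G2 = 0 + 7 = 7

7


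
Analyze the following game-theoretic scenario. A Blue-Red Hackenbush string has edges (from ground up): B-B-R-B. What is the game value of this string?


Edges (from ground): B-B-R-B
By Berlekamp's sign-expansion rule, a Blue-Red Hackenbush stalk has the value of the surreal number whose sign sequence is the edge sequence with B -> + and R -> -.
Sign sequence: ++-+
Trace the sign expansion in the surreal number tree, starting from 0:
Edge 1: B (sign +) -> bounds (0, +inf), value = 1
Edge 2: B (sign +) -> bounds (1, +inf), value = 2
Edge 3: R (sign -) -> bounds (1, 2), value = 3/2
Edge 4: B (sign +) -> bounds (3/2, 2), value = 7/4
Game value = 7/4

7/4


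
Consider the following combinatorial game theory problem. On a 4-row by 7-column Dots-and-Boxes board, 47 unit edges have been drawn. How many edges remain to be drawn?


Grid: 4 x 7 boxes, i.e. 5 rows and 8 columns of dots.
Horizontal edges: (rows + 1) * cols = 5 * 7 = 35
Vertical edges: rows * (cols + 1) = 4 * 8 = 32
Total edges: 35 + 32 = 67
Edges drawn: 47
Remaining: 67 - 47 = 20

20


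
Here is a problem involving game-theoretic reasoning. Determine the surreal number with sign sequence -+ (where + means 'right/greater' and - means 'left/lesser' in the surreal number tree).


Sign expansion: -+
Rule: track bounds (lo, hi), initially (-inf, +inf). On '+', the current value becomes lo and we move to the simplest number in (value, hi): value + 1 if hi = +inf, otherwise the midpoint (value + hi)/2. On '-', the current value becomes hi and we move to value - 1 if lo = -inf, otherwise the midpoint (lo + value)/2.
Start at 0.
Step 1: sign = -, move left. Bounds: (-inf, 0). Value = -1
Step 2: sign = +, move right. Bounds: (-1, 0). Value = -1/2
The surreal number with sign expansion -+ is -1/2.

-1/2


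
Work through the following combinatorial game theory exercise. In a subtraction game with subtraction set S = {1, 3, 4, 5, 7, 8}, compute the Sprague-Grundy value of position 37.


The subtraction set is S = {1, 3, 4, 5, 7, 8}.
G(k) = mex{ G(k - s) : s in S, s <= k }. We compute iteratively: G(0) = 0.
G(1) = mex({0}) = 1
G(2) = mex({1}) = 0
G(3) = mex({0}) = 1
G(4) = mex({0, 1}) = 2
G(5) = mex({0, 1, 2}) = 3
G(6) = mex({0, 1, 3}) = 2
G(7) = mex({0, 1, 2}) = 3
G(8) = mex({0, 1, 2, 3}) = 4
G(9) = mex({0, 1, 2, 3, 4}) = 5
G(10) = mex({0, 1, 2, 3, 5}) = 4
G(11) = mex({1, 2, 3, 4}) = 0
G(12) = mex({0, 2, 3, 4, 5}) = 1
G(13) = mex({1, 2, 3, 4, 5}) = 0
G(14) = mex({0, 2, 3, 4, 5}) = 1
G(15) = mex({0, 1, 3, 4}) = 2
G(16) = mex({0, 1, 2, 4, 5}) = 3
G(17) = mex({0, 1, 3, 4, 5}) = 2
G(18) = mex({0, 1, 2, 4}) = 3
Observe that G(11)..G(18) = 0, 1, 0, 1, 2, 3, 2, 3 repeats G(0)..G(7) = 0, 1, 0, 1, 2, 3, 2, 3.
For k >= max(S) = 8, G(k) is determined by the previous 8 values G(k-8)..G(k-1); a window of 8 consecutive values has recurred shifted by 11, so by induction G(k + 11) = G(k) for all k >= 0: the sequence is periodic from the start with period 11.
One period: G(0..10) = 0, 1, 0, 1, 2, 3, 2, 3, 4, 5, 4.
37 mod 11 = 4, so G(37) = G(4) = 2.

2


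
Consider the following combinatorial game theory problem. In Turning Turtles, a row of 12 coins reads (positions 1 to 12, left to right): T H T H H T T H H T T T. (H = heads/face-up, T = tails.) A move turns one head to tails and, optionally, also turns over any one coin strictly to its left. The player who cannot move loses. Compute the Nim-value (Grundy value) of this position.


Coins: T H T H H T T H H T T T
Key fact: a single head at position k behaves exactly like a Nim heap of size k (turning it to T and optionally flipping a coin at j < k corresponds to moving the heap from k to j, or to 0), and heads combine as a disjunctive sum (two heads at the same place would cancel, matching j XOR j = 0). So the Nim-value is the XOR of the 1-indexed positions of the heads.
Face-up positions (1-indexed): [2, 4, 5, 8, 9]
XOR 0 with 2: 0 XOR 2 = 2
XOR 2 with 4: 2 XOR 4 = 6
XOR 6 with 5: 6 XOR 5 = 3
XOR 3 with 8: 3 XOR 8 = 11
XOR 11 with 9: 11 XOR 9 = 2
Nim-value = 2

2


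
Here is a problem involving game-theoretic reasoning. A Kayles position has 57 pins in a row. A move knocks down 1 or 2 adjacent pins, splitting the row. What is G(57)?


Kayles: a move removes 1 or 2 adjacent pins from a contiguous row.
Removing pins from a row of k leaves two independent rows (a, b) with a + b = k - 1 (one pin) or a + b = k - 2 (two pins); an end removal gives a = 0.
By Sprague-Grundy, G(k) = mex{ G(a) XOR G(b) } over all these splits. G(0) = 0.
G(1): splits (0,0):0^0=0 -> mex({0}) = 1
G(2): splits (0,1):0^1=1 (0,0):0^0=0 -> mex({0, 1}) = 2
G(3): splits (0,2):0^2=2 (1,1):1^1=0 (0,1):0^1=1 -> mex({0, 1, 2}) = 3
G(4): splits (0,3):0^3=3 (1,2):1^2=3 (0,2):0^2=2 (1,1):1^1=0 -> mex({0, 2, 3}) = 1
G(5): splits (0,4):0^1=1 (1,3):1^3=2 (2,2):2^2=0 (0,3):0^3=3 (1,2):1^2=3 -> mex({0, 1, 2, 3}) = 4
G(6) = mex({0, 1, 2, 4}) = 3
G(7) = mex({0, 1, 3, 4, 5}) = 2
G(8) = mex({0, 2, 3, 5, 6}) = 1
G(9) = mex({0, 1, 2, 3, 6, 7}) = 4
G(10) = mex({0, 1, 3, 4, 5, 7}) = 2
G(11) = mex({0, 1, 2, 3, 4, 5}) = 6
G(12) = mex({0, 1, 2, 3, 5, 6, 7}) = 4
G(13) = mex({0, 2, 3, 4, 6, 7}) = 1
G(14) = mex({0, 1, 4, 5, 6, 7}) = 2
G(15) = mex({0, 1, 2, 3, 4, 5, 6}) = 7
G(16) = mex({0, 2, 3, 5, 6, 7}) = 1
G(17) = mex({0, 1, 2, 3, 5, 6, 7}) = 4
G(18) = mex({0, 1, 2, 4, 5, 6}) = 3
G(19) = mex({0, 1, 3, 4, 5, 7}) = 2
G(20) = mex({0, 2, 3, 4, 5, 6, 7}) = 1
G(21) = mex({0, 1, 2, 3, 5, 6, 7}) = 4
G(22) = mex({0, 1, 2, 3, 4, 5, 7}) = 6
G(23) = mex({0, 1, 2, 3, 4, 5, 6}) = 7
G(24) = mex({0, 1, 2, 3, 5, 6, 7}) = 4
G(25) = mex({0, 2, 3, 4, 6, 7}) = 1
G(26) = mex({0, 1, 3, 4, 5, 6, 7}) = 2
G(27) = mex({0, 1, 2, 3, 4, 5, 6, 7}) = 8
G(28) = mex({0, 1, 2, 3, 4, 6, 7, 8}) = 5
G(29) = mex({0, 1, 2, 3, 5, 6, 7, 8, 9}) = 4
G(30) = mex({0, 1, 2, 3, 4, 5, 6, 9, 10}) = 7
G(31) = mex({0, 1, 3, 4, 5, 7, 10, 11}) = 2
G(32) = mex({0, 2, 3, 4, 5, 6, 7, 9, 11}) = 1
G(33) = mex({0, 1, 2, 3, 4, 5, 6, 7, 9, 12}) = 8
G(34) = mex({0, 1, 2, 3, 4, 5, 7, 8, 11, 12}) = 6
G(35) = mex({0, 1, 2, 3, 4, 5, 6, 8, 9, 10, 11}) = 7
G(36) = mex({0, 1, 2, 3, 5, 6, 7, 9, 10}) = 4
G(37) = mex({0, 2, 3, 4, 6, 7, 9, 10, 11, 12}) = 1
G(38) = mex({0, 1, 3, 4, 5, 6, 7, 9, 10, 11, 12}) = 2
G(39) = mex({0, 1, 2, 4, 5, 6, 7, 9, 10, 12, 14}) = 3
G(40) = mex({0, 2, 3, 4, 6, 7, 11, 12, 14}) = 1
G(41) = mex({0, 1, 2, 3, 5, 6, 7, 9, 10, 11, 12}) = 4
G(42) = mex({0, 1, 2, 3, 4, 5, 6, 9, 10}) = 7
G(43) = mex({0, 1, 3, 4, 5, 7, 9, 10, 12, 15}) = 2
G(44) = mex({0, 2, 3, 4, 5, 6, 7, 9, 10, 12, 15}) = 1
G(45) = mex({0, 1, 2, 3, 4, 5, 6, 7, 9, 10, 12, 14}) = 8
G(46) = mex({0, 1, 3, 4, 5, 7, 8, 11, 12, 14}) = 2
G(47) = mex({0, 1, 2, 3, 4, 5, 6, 8, 9, 10, 11, 12}) = 7
G(48) = mex({0, 1, 2, 3, 5, 6, 7, 9, 10}) = 4
G(49) = mex({0, 2, 3, 4, 6, 7, 9, 10, 11, 12, 15}) = 1
G(50) = mex({0, 1, 4, 5, 6, 7, 9, 11, 12, 14, 15}) = 2
G(51) = mex({0, 1, 2, 3, 4, 5, 6, 7, 9, 12, 14, 15}) = 8
G(52) = mex({0, 2, 3, 4, 5, 6, 7, 8, 11, 12, 15}) = 1
G(53) = mex({0, 1, 2, 3, 5, 6, 7, 8, 9, 10, 11, 12}) = 4
G(54) = mex({0, 1, 2, 3, 4, 5, 6, 9, 10}) = 7
G(55) = mex({0, 1, 3, 4, 5, 7, 9, 10, 11, 12}) = 2
G(56) = mex({0, 2, 3, 4, 5, 6, 7, 9, 10, 11, 12, 13, 14}) = 1
G(57) = mex({0, 1, 2, 3, 5, 6, 7, 9, 10, 12, 13, 14, 15}) = 4
Therefore G(57) = 4.

4
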